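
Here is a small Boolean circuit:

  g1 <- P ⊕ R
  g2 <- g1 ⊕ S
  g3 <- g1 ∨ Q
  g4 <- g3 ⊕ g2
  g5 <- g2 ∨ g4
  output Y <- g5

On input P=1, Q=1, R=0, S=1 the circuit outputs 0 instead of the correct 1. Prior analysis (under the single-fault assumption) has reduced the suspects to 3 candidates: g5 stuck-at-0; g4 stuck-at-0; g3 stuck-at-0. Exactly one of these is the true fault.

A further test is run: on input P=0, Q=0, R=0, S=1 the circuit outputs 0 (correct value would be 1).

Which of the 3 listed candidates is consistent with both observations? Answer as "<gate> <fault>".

Evaluate each candidate on input P=0, Q=0, R=0, S=1:
  g5 stuck-at-0: g1=0, g2=1, g3=0, g4=1, g5=0 [stuck-at-0] → 0 — matches
  g4 stuck-at-0: g1=0, g2=1, g3=0, g4=0 [stuck-at-0], g5=1 → 1 — eliminated
  g3 stuck-at-0: g1=0, g2=1, g3=0 [stuck-at-0], g4=1, g5=1 → 1 — eliminated
Only g5 stuck-at-0 reproduces the observed 0.

g5 stuck-at-0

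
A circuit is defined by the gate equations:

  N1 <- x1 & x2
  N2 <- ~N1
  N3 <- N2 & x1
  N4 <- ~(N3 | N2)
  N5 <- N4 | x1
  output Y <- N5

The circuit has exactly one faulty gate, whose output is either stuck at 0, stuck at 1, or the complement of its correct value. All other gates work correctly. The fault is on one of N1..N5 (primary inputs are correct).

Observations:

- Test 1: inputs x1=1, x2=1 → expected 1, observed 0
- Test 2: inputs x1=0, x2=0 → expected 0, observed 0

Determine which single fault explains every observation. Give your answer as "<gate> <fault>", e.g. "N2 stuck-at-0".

N5 stuck-at-0

Fault-free values for test 1 (x1=1, x2=1): N1=1, N2=0, N3=0, N4=1, N5=1, giving Y=1. Observed 0.
Test 1: faults giving observed 0 are {N5 stuck-at-0, N5 inverted output}.
Test 2 (x1=0, x2=0): fault-free N1=0, N2=1, N3=0, N4=0, N5=0 → 0; observed 0. Eliminates N5 inverted output.
Only N5 stuck-at-0 is consistent with every test.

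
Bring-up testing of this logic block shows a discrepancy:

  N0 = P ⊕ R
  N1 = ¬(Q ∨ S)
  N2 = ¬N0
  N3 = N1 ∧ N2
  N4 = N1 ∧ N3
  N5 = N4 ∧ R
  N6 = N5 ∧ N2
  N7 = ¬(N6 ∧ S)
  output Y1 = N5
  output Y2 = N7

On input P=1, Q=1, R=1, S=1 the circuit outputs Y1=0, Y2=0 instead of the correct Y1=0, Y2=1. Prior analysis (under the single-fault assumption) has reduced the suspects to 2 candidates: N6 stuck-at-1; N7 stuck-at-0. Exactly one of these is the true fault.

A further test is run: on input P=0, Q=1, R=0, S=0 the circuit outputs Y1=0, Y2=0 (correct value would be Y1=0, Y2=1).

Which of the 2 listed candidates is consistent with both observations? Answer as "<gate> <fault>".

N7 stuck-at-0

Evaluate each candidate on input P=0, Q=1, R=0, S=0:
  N6 stuck-at-1: N0=0, N1=0, N2=1, N3=0, N4=0, N5=0, N6=1 [stuck-at-1], N7=1 → Y1=0, Y2=1 — eliminated
  N7 stuck-at-0: N0=0, N1=0, N2=1, N3=0, N4=0, N5=0, N6=0, N7=0 [stuck-at-0] → Y1=0, Y2=0 — matches
Only N7 stuck-at-0 reproduces the observed Y1=0, Y2=0.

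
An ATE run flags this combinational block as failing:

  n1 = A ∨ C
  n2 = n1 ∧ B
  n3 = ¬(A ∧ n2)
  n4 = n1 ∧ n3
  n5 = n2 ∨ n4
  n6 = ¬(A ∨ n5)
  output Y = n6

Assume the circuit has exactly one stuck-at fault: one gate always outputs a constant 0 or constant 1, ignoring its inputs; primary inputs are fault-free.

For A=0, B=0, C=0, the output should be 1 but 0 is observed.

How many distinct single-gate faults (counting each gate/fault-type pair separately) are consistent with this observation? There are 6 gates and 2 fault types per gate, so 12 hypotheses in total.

5

Fault-free: n1=0, n2=0, n3=1, n4=0, n5=0, n6=1 → 1. Observed 0.
  n1 stuck-at-0: output 1 ✗
  n1 stuck-at-1: output 0 ✓
  n2 stuck-at-0: output 1 ✗
  n2 stuck-at-1: output 0 ✓
  n3 stuck-at-0: output 1 ✗
  n3 stuck-at-1: output 1 ✗
  n4 stuck-at-0: output 1 ✗
  n4 stuck-at-1: output 0 ✓
  n5 stuck-at-0: output 1 ✗
  n5 stuck-at-1: output 0 ✓
  n6 stuck-at-0: output 0 ✓
  n6 stuck-at-1: output 1 ✗
Consistent faults: {n1 stuck-at-1, n2 stuck-at-1, n4 stuck-at-1, n5 stuck-at-1, n6 stuck-at-0} — 5 in all.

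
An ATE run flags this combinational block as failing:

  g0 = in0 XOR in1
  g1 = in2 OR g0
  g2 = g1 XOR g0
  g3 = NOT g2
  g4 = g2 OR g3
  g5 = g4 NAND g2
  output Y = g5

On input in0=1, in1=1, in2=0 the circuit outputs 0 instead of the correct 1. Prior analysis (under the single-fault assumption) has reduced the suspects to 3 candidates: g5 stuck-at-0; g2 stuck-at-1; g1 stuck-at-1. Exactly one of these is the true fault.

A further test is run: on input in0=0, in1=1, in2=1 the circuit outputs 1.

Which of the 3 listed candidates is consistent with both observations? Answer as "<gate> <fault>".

Evaluate each candidate on input in0=0, in1=1, in2=1:
  g5 stuck-at-0: g0=1, g1=1, g2=0, g3=1, g4=1, g5=0 [stuck-at-0] → 0 — eliminated
  g2 stuck-at-1: g0=1, g1=1, g2=1 [stuck-at-1], g3=0, g4=1, g5=0 → 0 — eliminated
  g1 stuck-at-1: g0=1, g1=1 [stuck-at-1], g2=0, g3=1, g4=1, g5=1 → 1 — matches
Only g1 stuck-at-1 reproduces the observed 1.

g1 stuck-at-1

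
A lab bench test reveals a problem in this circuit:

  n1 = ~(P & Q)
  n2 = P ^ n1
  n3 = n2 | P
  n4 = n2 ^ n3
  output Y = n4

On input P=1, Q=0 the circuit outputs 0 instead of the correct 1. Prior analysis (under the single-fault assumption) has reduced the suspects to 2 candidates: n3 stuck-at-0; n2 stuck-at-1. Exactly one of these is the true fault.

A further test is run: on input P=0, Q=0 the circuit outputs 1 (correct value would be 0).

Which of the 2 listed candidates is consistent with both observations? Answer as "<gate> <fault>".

n3 stuck-at-0

Evaluate each candidate on input P=0, Q=0:
  n3 stuck-at-0: n1=1, n2=1, n3=0 [stuck-at-0], n4=1 → 1 — matches
  n2 stuck-at-1: n1=1, n2=1 [stuck-at-1], n3=1, n4=0 → 0 — eliminated
Only n3 stuck-at-0 reproduces the observed 1.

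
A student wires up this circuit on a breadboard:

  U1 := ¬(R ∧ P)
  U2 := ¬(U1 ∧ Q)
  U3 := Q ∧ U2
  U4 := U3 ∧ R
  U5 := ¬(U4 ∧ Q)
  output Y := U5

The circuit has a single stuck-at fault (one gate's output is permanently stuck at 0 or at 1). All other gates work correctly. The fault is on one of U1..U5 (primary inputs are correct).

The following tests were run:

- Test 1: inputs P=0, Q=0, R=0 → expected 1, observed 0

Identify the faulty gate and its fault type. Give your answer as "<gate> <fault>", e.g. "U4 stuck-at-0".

Fault-free values for test 1 (P=0, Q=0, R=0): U1=1, U2=1, U3=0, U4=0, U5=1, giving Y=1. Observed 0.
Test 1: faults giving observed 0 are {U5 stuck-at-0}.
Only U5 stuck-at-0 is consistent with every test.

U5 stuck-at-0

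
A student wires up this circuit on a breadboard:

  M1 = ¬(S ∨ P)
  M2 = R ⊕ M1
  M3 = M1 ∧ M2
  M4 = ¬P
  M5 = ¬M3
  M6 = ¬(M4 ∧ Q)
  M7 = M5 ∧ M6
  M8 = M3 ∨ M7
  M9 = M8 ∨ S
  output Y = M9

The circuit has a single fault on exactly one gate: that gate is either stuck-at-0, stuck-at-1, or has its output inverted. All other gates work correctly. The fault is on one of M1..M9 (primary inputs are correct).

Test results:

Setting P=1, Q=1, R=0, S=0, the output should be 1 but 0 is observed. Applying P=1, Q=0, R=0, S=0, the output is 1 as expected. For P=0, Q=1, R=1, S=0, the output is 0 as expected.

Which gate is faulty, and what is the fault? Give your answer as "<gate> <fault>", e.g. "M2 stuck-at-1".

Fault-free values for test 1 (P=1, Q=1, R=0, S=0): M1=0, M2=0, M3=0, M4=0, M5=1, M6=1, M7=1, M8=1, M9=1, giving Y=1. Observed 0.
Test 1: faults giving observed 0 are {M4 stuck-at-1, M4 inverted output, M5 stuck-at-0, M5 inverted output, M6 stuck-at-0, M6 inverted output, M7 stuck-at-0, M7 inverted output, M8 stuck-at-0, M8 inverted output, M9 stuck-at-0, M9 inverted output}.
Test 2 (P=1, Q=0, R=0, S=0): fault-free M1=0, M2=0, M3=0, M4=0, M5=1, M6=1, M7=1, M8=1, M9=1 → 1; observed 1. Eliminates M5 stuck-at-0, M5 inverted output, M6 stuck-at-0, M6 inverted output, M7 stuck-at-0, M7 inverted output, M8 stuck-at-0, M8 inverted output, M9 stuck-at-0, M9 inverted output.
Test 3 (P=0, Q=1, R=1, S=0): fault-free M1=1, M2=0, M3=0, M4=1, M5=1, M6=0, M7=0, M8=0, M9=0 → 0; observed 0. Eliminates M4 inverted output.
Only M4 stuck-at-1 is consistent with every test.

M4 stuck-at-1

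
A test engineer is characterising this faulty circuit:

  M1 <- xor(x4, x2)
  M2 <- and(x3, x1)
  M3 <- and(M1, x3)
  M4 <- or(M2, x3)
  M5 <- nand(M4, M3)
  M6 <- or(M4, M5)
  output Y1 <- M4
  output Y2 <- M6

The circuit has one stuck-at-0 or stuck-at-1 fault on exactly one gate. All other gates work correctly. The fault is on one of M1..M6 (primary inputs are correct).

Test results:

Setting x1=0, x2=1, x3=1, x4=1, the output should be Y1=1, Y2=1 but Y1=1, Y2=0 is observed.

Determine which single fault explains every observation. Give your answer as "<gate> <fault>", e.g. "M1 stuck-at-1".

M6 stuck-at-0

Fault-free values for test 1 (x1=0, x2=1, x3=1, x4=1): M1=0, M2=0, M3=0, M4=1, M5=1, M6=1, giving Y1=1, Y2=1. Observed Y1=1, Y2=0.
Test 1: faults giving observed Y1=1, Y2=0 are {M6 stuck-at-0}.
Only M6 stuck-at-0 is consistent with every test.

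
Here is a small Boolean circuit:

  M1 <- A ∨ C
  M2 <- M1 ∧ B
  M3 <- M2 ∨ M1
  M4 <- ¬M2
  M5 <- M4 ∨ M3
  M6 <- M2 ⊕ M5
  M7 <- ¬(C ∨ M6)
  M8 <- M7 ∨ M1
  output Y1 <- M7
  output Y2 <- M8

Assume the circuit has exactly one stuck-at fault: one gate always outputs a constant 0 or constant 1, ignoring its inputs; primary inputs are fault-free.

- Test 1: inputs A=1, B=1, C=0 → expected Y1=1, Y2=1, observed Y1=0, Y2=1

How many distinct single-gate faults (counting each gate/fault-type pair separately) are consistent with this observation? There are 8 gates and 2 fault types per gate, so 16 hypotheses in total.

Fault-free: M1=1, M2=1, M3=1, M4=0, M5=1, M6=0, M7=1, M8=1 → Y1=1, Y2=1. Observed Y1=0, Y2=1.
  M1: none of the 2 fault types match ✗
  M2: stuck-at-0 ✓; others ✗
  M3: stuck-at-0 ✓; others ✗
  M4: none of the 2 fault types match ✗
  M5: stuck-at-0 ✓; others ✗
  M6: stuck-at-1 ✓; others ✗
  M7: stuck-at-0 ✓; others ✗
  M8: none of the 2 fault types match ✗
Consistent faults: {M2 stuck-at-0, M3 stuck-at-0, M5 stuck-at-0, M6 stuck-at-1, M7 stuck-at-0} — 5 in all.

5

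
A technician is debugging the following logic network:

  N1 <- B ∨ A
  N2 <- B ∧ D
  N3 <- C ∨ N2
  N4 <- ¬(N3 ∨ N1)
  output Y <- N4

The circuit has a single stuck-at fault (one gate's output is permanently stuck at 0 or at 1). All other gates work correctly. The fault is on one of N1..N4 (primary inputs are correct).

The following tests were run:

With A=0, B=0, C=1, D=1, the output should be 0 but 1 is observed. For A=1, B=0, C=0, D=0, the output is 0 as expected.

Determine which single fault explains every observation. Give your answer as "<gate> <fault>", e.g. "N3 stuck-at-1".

N3 stuck-at-0

Fault-free values for test 1 (A=0, B=0, C=1, D=1): N1=0, N2=0, N3=1, N4=0, giving Y=0. Observed 1.
Test 1: faults giving observed 1 are {N3 stuck-at-0, N4 stuck-at-1}.
Test 2 (A=1, B=0, C=0, D=0): fault-free N1=1, N2=0, N3=0, N4=0 → 0; observed 0. Eliminates N4 stuck-at-1.
Only N3 stuck-at-0 is consistent with every test.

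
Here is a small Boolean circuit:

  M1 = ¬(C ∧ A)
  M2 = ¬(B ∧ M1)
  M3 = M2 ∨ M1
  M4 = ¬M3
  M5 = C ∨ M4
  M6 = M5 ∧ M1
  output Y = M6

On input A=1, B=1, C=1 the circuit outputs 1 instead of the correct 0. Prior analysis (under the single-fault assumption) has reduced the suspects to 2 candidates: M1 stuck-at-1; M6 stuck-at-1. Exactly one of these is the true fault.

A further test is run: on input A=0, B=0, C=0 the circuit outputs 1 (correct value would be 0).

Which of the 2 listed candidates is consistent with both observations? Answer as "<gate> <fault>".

Evaluate each candidate on input A=0, B=0, C=0:
  M1 stuck-at-1: M1=1 [stuck-at-1], M2=1, M3=1, M4=0, M5=0, M6=0 → 0 — eliminated
  M6 stuck-at-1: M1=1, M2=1, M3=1, M4=0, M5=0, M6=1 [stuck-at-1] → 1 — matches
Only M6 stuck-at-1 reproduces the observed 1.

M6 stuck-at-1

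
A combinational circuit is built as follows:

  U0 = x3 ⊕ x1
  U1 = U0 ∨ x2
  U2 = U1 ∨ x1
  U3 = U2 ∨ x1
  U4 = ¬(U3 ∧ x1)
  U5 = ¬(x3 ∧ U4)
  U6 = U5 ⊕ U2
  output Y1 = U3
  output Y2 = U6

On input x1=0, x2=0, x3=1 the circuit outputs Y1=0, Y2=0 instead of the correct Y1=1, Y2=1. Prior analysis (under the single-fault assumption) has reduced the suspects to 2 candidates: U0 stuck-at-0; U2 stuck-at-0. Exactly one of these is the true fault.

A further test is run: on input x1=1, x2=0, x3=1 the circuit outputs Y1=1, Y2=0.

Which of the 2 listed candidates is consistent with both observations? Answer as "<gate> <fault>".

U0 stuck-at-0

Evaluate each candidate on input x1=1, x2=0, x3=1:
  U0 stuck-at-0: U0=0 [stuck-at-0], U1=0, U2=1, U3=1, U4=0, U5=1, U6=0 → Y1=1, Y2=0 — matches
  U2 stuck-at-0: U0=0, U1=0, U2=0 [stuck-at-0], U3=1, U4=0, U5=1, U6=1 → Y1=1, Y2=1 — eliminated
Only U0 stuck-at-0 reproduces the observed Y1=1, Y2=0.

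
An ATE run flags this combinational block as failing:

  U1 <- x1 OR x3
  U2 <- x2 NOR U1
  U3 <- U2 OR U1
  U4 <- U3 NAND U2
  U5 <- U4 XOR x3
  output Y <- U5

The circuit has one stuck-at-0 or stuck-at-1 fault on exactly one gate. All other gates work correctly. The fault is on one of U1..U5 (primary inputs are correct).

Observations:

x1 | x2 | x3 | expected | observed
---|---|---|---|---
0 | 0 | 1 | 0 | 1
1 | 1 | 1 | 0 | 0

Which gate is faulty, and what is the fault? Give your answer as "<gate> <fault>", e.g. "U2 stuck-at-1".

Fault-free values for test 1 (x1=0, x2=0, x3=1): U1=1, U2=0, U3=1, U4=1, U5=0, giving Y=0. Observed 1.
Test 1: faults giving observed 1 are {U1 stuck-at-0, U2 stuck-at-1, U4 stuck-at-0, U5 stuck-at-1}.
Test 2 (x1=1, x2=1, x3=1): fault-free U1=1, U2=0, U3=1, U4=1, U5=0 → 0; observed 0. Eliminates U2 stuck-at-1, U4 stuck-at-0, U5 stuck-at-1.
Only U1 stuck-at-0 is consistent with every test.

U1 stuck-at-0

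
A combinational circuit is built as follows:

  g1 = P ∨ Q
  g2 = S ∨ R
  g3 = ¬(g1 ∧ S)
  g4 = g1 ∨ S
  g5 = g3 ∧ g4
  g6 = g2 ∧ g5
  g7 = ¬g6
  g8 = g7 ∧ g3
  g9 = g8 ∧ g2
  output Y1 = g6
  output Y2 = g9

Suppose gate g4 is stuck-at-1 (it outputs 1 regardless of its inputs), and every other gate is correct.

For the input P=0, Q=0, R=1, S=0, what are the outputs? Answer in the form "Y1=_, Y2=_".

Y1=1, Y2=0

Propagate with g4 forced: g1=0, g2=1, g3=1, g4=1 [stuck-at-1], g5=1, g6=1, g7=0, g8=0, g9=0.
So the outputs are Y1=1, Y2=0. (Without the fault they would be Y1=0, Y2=1.)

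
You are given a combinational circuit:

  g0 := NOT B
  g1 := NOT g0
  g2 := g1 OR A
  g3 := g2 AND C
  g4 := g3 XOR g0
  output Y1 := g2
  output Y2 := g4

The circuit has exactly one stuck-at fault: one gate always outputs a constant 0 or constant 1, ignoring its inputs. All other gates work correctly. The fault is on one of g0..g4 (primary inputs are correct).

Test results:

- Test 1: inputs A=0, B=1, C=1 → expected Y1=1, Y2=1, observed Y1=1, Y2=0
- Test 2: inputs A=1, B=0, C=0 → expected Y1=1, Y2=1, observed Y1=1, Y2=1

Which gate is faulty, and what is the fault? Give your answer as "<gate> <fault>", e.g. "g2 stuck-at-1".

Fault-free values for test 1 (A=0, B=1, C=1): g0=0, g1=1, g2=1, g3=1, g4=1, giving Y1=1, Y2=1. Observed Y1=1, Y2=0.
Test 1: faults giving observed Y1=1, Y2=0 are {g3 stuck-at-0, g4 stuck-at-0}.
Test 2 (A=1, B=0, C=0): fault-free g0=1, g1=0, g2=1, g3=0, g4=1 → Y1=1, Y2=1; observed Y1=1, Y2=1. Eliminates g4 stuck-at-0.
Only g3 stuck-at-0 is consistent with every test.

g3 stuck-at-0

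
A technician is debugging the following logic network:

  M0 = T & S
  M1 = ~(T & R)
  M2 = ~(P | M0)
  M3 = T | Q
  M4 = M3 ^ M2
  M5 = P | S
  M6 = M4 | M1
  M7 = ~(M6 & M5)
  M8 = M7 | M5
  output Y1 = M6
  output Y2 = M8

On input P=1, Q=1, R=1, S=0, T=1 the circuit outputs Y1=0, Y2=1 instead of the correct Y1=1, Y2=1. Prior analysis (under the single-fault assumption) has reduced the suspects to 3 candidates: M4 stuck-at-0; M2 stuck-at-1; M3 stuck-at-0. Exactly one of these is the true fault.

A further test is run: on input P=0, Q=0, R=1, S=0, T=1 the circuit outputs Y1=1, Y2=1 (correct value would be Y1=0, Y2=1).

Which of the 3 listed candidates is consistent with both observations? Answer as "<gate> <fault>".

M3 stuck-at-0

Evaluate each candidate on input P=0, Q=0, R=1, S=0, T=1:
  M4 stuck-at-0: M0=0, M1=0, M2=1, M3=1, M4=0 [stuck-at-0], M5=0, M6=0, M7=1, M8=1 → Y1=0, Y2=1 — eliminated
  M2 stuck-at-1: M0=0, M1=0, M2=1 [stuck-at-1], M3=1, M4=0, M5=0, M6=0, M7=1, M8=1 → Y1=0, Y2=1 — eliminated
  M3 stuck-at-0: M0=0, M1=0, M2=1, M3=0 [stuck-at-0], M4=1, M5=0, M6=1, M7=1, M8=1 → Y1=1, Y2=1 — matches
Only M3 stuck-at-0 reproduces the observed Y1=1, Y2=1.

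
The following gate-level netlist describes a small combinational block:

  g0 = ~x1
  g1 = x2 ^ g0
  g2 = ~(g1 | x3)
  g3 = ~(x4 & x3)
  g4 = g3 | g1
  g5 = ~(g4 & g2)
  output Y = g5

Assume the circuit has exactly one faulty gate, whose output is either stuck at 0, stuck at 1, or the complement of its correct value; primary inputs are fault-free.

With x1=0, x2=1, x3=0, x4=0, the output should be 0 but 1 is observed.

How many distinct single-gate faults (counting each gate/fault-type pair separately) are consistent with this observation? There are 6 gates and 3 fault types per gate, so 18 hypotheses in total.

12

Fault-free: g0=1, g1=0, g2=1, g3=1, g4=1, g5=0 → 0. Observed 1.
  g0: stuck-at-0, inverted output ✓; others ✗
  g1: stuck-at-1, inverted output ✓; others ✗
  g2: stuck-at-0, inverted output ✓; others ✗
  g3: stuck-at-0, inverted output ✓; others ✗
  g4: stuck-at-0, inverted output ✓; others ✗
  g5: stuck-at-1, inverted output ✓; others ✗
Consistent faults: {g0 stuck-at-0, g0 inverted output, g1 stuck-at-1, g1 inverted output, g2 stuck-at-0, g2 inverted output, g3 stuck-at-0, g3 inverted output, g4 stuck-at-0, g4 inverted output, g5 stuck-at-1, g5 inverted output} — 12 in all.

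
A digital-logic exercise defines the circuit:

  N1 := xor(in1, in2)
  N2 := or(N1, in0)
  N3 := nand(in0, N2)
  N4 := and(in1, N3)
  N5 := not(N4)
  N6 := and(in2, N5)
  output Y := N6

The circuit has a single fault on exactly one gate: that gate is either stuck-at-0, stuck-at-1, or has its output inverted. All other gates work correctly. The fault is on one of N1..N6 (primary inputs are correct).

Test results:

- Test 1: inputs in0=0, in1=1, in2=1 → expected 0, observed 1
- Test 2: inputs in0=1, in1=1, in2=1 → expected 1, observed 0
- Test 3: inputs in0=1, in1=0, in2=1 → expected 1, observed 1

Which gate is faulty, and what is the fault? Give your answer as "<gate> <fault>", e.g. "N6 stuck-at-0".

Fault-free values for test 1 (in0=0, in1=1, in2=1): N1=0, N2=0, N3=1, N4=1, N5=0, N6=0, giving Y=0. Observed 1.
Test 1: faults giving observed 1 are {N3 stuck-at-0, N3 inverted output, N4 stuck-at-0, N4 inverted output, N5 stuck-at-1, N5 inverted output, N6 stuck-at-1, N6 inverted output}.
Test 2 (in0=1, in1=1, in2=1): fault-free N1=0, N2=1, N3=0, N4=0, N5=1, N6=1 → 1; observed 0. Eliminates N3 stuck-at-0, N4 stuck-at-0, N5 stuck-at-1, N6 stuck-at-1.
Test 3 (in0=1, in1=0, in2=1): fault-free N1=1, N2=1, N3=0, N4=0, N5=1, N6=1 → 1; observed 1. Eliminates N4 inverted output, N5 inverted output, N6 inverted output.
Only N3 inverted output is consistent with every test.

N3 inverted output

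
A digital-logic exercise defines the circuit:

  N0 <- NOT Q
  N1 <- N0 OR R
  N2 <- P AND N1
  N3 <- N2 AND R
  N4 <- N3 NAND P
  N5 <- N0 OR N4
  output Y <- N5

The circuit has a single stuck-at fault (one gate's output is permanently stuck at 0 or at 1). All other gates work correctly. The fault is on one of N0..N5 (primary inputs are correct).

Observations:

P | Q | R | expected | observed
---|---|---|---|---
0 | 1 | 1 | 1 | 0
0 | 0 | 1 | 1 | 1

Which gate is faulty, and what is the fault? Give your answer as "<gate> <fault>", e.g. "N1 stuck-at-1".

Fault-free values for test 1 (P=0, Q=1, R=1): N0=0, N1=1, N2=0, N3=0, N4=1, N5=1, giving Y=1. Observed 0.
Test 1: faults giving observed 0 are {N4 stuck-at-0, N5 stuck-at-0}.
Test 2 (P=0, Q=0, R=1): fault-free N0=1, N1=1, N2=0, N3=0, N4=1, N5=1 → 1; observed 1. Eliminates N5 stuck-at-0.
Only N4 stuck-at-0 is consistent with every test.

N4 stuck-at-0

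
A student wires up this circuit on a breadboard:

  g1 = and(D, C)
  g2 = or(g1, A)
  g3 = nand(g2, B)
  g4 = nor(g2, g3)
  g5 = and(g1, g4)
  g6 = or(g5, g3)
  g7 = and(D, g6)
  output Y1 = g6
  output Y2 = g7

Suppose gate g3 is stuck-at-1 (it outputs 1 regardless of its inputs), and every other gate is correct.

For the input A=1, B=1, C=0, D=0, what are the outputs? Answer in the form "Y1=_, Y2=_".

Y1=1, Y2=0

Propagate with g3 forced: g1=0, g2=1, g3=1 [stuck-at-1], g4=0, g5=0, g6=1, g7=0.
So the outputs are Y1=1, Y2=0. (Without the fault they would be Y1=0, Y2=0.)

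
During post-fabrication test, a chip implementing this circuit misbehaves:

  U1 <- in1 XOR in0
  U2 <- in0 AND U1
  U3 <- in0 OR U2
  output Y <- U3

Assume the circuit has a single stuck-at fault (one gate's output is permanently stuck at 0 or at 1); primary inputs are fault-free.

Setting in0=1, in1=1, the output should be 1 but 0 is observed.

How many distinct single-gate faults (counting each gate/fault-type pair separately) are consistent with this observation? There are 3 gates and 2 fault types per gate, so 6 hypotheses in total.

Fault-free: U1=0, U2=0, U3=1 → 1. Observed 0.
  U1 stuck-at-0: output 1 ✗
  U1 stuck-at-1: output 1 ✗
  U2 stuck-at-0: output 1 ✗
  U2 stuck-at-1: output 1 ✗
  U3 stuck-at-0: output 0 ✓
  U3 stuck-at-1: output 1 ✗
Consistent faults: {U3 stuck-at-0} — 1 in all.

1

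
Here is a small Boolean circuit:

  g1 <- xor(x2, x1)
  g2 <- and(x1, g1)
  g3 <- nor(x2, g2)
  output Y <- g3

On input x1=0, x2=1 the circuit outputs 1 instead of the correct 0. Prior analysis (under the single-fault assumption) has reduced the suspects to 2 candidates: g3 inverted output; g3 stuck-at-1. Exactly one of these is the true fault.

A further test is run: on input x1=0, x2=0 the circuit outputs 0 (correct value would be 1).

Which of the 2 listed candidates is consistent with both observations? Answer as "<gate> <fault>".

Evaluate each candidate on input x1=0, x2=0:
  g3 inverted output: g1=0, g2=0, g3=0 [inverted output] → 0 — matches
  g3 stuck-at-1: g1=0, g2=0, g3=1 [stuck-at-1] → 1 — eliminated
Only g3 inverted output reproduces the observed 0.

g3 inverted output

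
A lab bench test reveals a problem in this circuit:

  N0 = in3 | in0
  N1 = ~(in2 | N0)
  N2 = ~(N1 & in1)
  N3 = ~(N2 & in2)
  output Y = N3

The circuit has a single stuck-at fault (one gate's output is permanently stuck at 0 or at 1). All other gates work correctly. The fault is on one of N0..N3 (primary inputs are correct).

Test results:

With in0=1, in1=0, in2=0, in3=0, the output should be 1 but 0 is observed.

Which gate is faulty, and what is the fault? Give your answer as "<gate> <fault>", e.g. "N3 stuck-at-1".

N3 stuck-at-0

Fault-free values for test 1 (in0=1, in1=0, in2=0, in3=0): N0=1, N1=0, N2=1, N3=1, giving Y=1. Observed 0.
Test 1: faults giving observed 0 are {N3 stuck-at-0}.
Only N3 stuck-at-0 is consistent with every test.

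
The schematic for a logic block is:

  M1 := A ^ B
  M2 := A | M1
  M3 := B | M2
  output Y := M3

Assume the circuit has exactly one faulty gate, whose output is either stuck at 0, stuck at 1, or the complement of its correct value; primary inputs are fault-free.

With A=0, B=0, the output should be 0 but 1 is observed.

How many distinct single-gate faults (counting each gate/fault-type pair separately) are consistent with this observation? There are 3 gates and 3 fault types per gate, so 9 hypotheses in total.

6

Fault-free: M1=0, M2=0, M3=0 → 0. Observed 1.
  M1 stuck-at-0: output 0 ✗
  M1 stuck-at-1: output 1 ✓
  M1 inverted output: output 1 ✓
  M2 stuck-at-0: output 0 ✗
  M2 stuck-at-1: output 1 ✓
  M2 inverted output: output 1 ✓
  M3 stuck-at-0: output 0 ✗
  M3 stuck-at-1: output 1 ✓
  M3 inverted output: output 1 ✓
Consistent faults: {M1 stuck-at-1, M1 inverted output, M2 stuck-at-1, M2 inverted output, M3 stuck-at-1, M3 inverted output} — 6 in all.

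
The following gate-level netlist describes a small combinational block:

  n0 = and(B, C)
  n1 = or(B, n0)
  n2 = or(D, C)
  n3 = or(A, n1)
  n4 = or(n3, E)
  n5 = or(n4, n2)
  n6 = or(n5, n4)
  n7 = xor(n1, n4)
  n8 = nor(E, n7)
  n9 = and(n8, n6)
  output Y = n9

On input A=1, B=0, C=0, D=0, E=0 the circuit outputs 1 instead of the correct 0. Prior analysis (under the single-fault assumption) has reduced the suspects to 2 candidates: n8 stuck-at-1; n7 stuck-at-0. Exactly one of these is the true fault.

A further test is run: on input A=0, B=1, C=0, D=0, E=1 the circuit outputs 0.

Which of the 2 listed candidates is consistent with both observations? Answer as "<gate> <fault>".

Evaluate each candidate on input A=0, B=1, C=0, D=0, E=1:
  n8 stuck-at-1: n0=0, n1=1, n2=0, n3=1, n4=1, n5=1, n6=1, n7=0, n8=1 [stuck-at-1], n9=1 → 1 — eliminated
  n7 stuck-at-0: n0=0, n1=1, n2=0, n3=1, n4=1, n5=1, n6=1, n7=0 [stuck-at-0], n8=0, n9=0 → 0 — matches
Only n7 stuck-at-0 reproduces the observed 0.

n7 stuck-at-0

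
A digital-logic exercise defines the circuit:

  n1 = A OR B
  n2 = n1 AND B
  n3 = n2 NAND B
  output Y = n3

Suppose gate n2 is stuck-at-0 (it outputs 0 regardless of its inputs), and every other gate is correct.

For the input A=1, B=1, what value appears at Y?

Propagate with n2 forced: n1=1, n2=0 [stuck-at-0], n3=1.
So Y = 1. (Without the fault it would be 0.)

1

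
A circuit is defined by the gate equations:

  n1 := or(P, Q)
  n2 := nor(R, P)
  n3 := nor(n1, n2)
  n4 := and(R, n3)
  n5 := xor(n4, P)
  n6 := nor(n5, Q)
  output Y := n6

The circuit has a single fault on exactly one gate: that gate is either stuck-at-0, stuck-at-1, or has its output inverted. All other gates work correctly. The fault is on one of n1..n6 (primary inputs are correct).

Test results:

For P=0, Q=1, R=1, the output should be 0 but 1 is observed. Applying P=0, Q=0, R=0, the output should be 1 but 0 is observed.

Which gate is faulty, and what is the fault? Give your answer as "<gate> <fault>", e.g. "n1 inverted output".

Fault-free values for test 1 (P=0, Q=1, R=1): n1=1, n2=0, n3=0, n4=0, n5=0, n6=0, giving Y=0. Observed 1.
Test 1: faults giving observed 1 are {n6 stuck-at-1, n6 inverted output}.
Test 2 (P=0, Q=0, R=0): fault-free n1=0, n2=1, n3=0, n4=0, n5=0, n6=1 → 1; observed 0. Eliminates n6 stuck-at-1.
Only n6 inverted output is consistent with every test.

n6 inverted output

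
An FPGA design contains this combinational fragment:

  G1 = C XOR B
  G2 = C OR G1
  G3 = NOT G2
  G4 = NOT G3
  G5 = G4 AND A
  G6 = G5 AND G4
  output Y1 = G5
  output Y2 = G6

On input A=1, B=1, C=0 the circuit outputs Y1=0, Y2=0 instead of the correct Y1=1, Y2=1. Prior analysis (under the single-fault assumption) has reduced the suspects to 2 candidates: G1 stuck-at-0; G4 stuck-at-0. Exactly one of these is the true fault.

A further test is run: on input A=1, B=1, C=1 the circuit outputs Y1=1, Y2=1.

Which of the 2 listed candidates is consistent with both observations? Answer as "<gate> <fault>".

Evaluate each candidate on input A=1, B=1, C=1:
  G1 stuck-at-0: G1=0 [stuck-at-0], G2=1, G3=0, G4=1, G5=1, G6=1 → Y1=1, Y2=1 — matches
  G4 stuck-at-0: G1=0, G2=1, G3=0, G4=0 [stuck-at-0], G5=0, G6=0 → Y1=0, Y2=0 — eliminated
Only G1 stuck-at-0 reproduces the observed Y1=1, Y2=1.

G1 stuck-at-0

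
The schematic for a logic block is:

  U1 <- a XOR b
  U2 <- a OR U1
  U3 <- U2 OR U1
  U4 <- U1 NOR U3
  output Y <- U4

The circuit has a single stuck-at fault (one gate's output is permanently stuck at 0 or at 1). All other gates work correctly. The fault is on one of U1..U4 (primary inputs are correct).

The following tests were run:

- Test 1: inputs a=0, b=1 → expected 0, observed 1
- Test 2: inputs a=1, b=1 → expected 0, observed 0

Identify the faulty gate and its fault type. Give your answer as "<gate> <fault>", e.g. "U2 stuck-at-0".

Fault-free values for test 1 (a=0, b=1): U1=1, U2=1, U3=1, U4=0, giving Y=0. Observed 1.
Test 1: faults giving observed 1 are {U1 stuck-at-0, U4 stuck-at-1}.
Test 2 (a=1, b=1): fault-free U1=0, U2=1, U3=1, U4=0 → 0; observed 0. Eliminates U4 stuck-at-1.
Only U1 stuck-at-0 is consistent with every test.

U1 stuck-at-0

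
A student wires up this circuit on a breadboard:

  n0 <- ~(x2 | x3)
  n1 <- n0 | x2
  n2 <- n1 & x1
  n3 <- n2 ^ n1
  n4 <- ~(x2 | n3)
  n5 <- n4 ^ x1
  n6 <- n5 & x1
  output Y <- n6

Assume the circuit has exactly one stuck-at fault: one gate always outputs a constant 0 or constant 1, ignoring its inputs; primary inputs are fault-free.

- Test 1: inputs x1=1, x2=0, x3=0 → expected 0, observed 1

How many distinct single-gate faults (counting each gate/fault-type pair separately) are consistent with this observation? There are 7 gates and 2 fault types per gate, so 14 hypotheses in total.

Fault-free: n0=1, n1=1, n2=1, n3=0, n4=1, n5=0, n6=0 → 0. Observed 1.
  n0 stuck-at-0: output 0 ✗
  n0 stuck-at-1: output 0 ✗
  n1 stuck-at-0: output 0 ✗
  n1 stuck-at-1: output 0 ✗
  n2 stuck-at-0: output 1 ✓
  n2 stuck-at-1: output 0 ✗
  n3 stuck-at-0: output 0 ✗
  n3 stuck-at-1: output 1 ✓
  n4 stuck-at-0: output 1 ✓
  n4 stuck-at-1: output 0 ✗
  n5 stuck-at-0: output 0 ✗
  n5 stuck-at-1: output 1 ✓
  n6 stuck-at-0: output 0 ✗
  n6 stuck-at-1: output 1 ✓
Consistent faults: {n2 stuck-at-0, n3 stuck-at-1, n4 stuck-at-0, n5 stuck-at-1, n6 stuck-at-1} — 5 in all.

5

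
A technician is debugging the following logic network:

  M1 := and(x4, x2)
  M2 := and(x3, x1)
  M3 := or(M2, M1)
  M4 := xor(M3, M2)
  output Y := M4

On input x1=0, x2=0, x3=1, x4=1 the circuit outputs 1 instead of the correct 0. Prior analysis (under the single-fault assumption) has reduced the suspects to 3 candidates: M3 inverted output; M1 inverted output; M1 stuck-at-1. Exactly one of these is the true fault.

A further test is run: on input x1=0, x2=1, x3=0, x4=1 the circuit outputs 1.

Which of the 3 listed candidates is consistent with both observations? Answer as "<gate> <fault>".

M1 stuck-at-1

Evaluate each candidate on input x1=0, x2=1, x3=0, x4=1:
  M3 inverted output: M1=1, M2=0, M3=0 [inverted output], M4=0 → 0 — eliminated
  M1 inverted output: M1=0 [inverted output], M2=0, M3=0, M4=0 → 0 — eliminated
  M1 stuck-at-1: M1=1 [stuck-at-1], M2=0, M3=1, M4=1 → 1 — matches
Only M1 stuck-at-1 reproduces the observed 1.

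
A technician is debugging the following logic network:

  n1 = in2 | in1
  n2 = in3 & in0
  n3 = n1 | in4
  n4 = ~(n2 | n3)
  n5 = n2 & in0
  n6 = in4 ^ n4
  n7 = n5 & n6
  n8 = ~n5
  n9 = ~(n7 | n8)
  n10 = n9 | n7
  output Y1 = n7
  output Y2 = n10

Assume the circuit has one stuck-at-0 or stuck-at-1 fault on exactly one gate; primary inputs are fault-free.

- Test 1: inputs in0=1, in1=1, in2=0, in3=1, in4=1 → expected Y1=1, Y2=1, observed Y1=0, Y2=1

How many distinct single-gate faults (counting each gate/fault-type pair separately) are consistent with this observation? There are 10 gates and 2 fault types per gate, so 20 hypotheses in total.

Fault-free: n1=1, n2=1, n3=1, n4=0, n5=1, n6=1, n7=1, n8=0, n9=0, n10=1 → Y1=1, Y2=1. Observed Y1=0, Y2=1.
  n1: none of the 2 fault types match ✗
  n2: none of the 2 fault types match ✗
  n3: none of the 2 fault types match ✗
  n4: stuck-at-1 ✓; others ✗
  n5: none of the 2 fault types match ✗
  n6: stuck-at-0 ✓; others ✗
  n7: stuck-at-0 ✓; others ✗
  n8: none of the 2 fault types match ✗
  n9: none of the 2 fault types match ✗
  n10: none of the 2 fault types match ✗
Consistent faults: {n4 stuck-at-1, n6 stuck-at-0, n7 stuck-at-0} — 3 in all.

3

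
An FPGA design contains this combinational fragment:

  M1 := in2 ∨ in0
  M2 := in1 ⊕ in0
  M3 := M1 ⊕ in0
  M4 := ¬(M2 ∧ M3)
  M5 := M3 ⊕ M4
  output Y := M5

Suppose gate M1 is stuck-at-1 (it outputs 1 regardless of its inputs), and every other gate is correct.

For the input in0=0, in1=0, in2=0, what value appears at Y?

0

Propagate with M1 forced: M1=1 [stuck-at-1], M2=0, M3=1, M4=1, M5=0.
So Y = 0. (Without the fault it would be 1.)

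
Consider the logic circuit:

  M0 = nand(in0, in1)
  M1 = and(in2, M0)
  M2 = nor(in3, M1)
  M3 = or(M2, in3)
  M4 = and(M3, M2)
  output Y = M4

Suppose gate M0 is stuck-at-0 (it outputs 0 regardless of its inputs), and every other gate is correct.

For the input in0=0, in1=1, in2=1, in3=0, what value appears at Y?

Propagate with M0 forced: M0=0 [stuck-at-0], M1=0, M2=1, M3=1, M4=1.
So Y = 1. (Without the fault it would be 0.)

1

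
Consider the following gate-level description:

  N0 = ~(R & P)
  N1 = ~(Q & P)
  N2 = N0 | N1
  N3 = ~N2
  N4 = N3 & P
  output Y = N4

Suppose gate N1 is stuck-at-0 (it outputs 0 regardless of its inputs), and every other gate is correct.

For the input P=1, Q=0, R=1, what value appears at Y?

Propagate with N1 forced: N0=0, N1=0 [stuck-at-0], N2=0, N3=1, N4=1.
So Y = 1. (Without the fault it would be 0.)

1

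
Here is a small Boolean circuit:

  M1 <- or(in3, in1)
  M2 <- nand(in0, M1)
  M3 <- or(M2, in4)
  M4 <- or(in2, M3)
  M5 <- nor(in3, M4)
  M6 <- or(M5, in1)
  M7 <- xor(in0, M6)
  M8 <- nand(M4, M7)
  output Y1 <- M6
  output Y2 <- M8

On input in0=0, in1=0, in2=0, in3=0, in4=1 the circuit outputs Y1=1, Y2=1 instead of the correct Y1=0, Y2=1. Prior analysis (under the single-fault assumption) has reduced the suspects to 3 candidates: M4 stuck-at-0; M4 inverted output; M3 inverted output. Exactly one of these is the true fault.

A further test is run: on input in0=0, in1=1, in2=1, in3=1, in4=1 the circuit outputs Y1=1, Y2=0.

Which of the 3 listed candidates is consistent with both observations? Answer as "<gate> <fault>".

Evaluate each candidate on input in0=0, in1=1, in2=1, in3=1, in4=1:
  M4 stuck-at-0: M1=1, M2=1, M3=1, M4=0 [stuck-at-0], M5=0, M6=1, M7=1, M8=1 → Y1=1, Y2=1 — eliminated
  M4 inverted output: M1=1, M2=1, M3=1, M4=0 [inverted output], M5=0, M6=1, M7=1, M8=1 → Y1=1, Y2=1 — eliminated
  M3 inverted output: M1=1, M2=1, M3=0 [inverted output], M4=1, M5=0, M6=1, M7=1, M8=0 → Y1=1, Y2=0 — matches
Only M3 inverted output reproduces the observed Y1=1, Y2=0.

M3 inverted output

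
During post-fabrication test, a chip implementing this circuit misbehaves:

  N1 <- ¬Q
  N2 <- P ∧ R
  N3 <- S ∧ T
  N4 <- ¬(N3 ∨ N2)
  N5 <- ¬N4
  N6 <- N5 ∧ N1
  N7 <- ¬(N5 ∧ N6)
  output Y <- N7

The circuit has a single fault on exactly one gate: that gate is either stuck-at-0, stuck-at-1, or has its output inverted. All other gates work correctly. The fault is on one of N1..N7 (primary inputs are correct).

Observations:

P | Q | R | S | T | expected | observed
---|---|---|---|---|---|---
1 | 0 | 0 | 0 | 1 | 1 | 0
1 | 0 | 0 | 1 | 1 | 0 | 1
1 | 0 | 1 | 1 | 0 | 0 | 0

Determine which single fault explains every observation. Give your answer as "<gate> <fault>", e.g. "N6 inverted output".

Fault-free values for test 1 (P=1, Q=0, R=0, S=0, T=1): N1=1, N2=0, N3=0, N4=1, N5=0, N6=0, N7=1, giving Y=1. Observed 0.
Test 1: faults giving observed 0 are {N2 stuck-at-1, N2 inverted output, N3 stuck-at-1, N3 inverted output, N4 stuck-at-0, N4 inverted output, N5 stuck-at-1, N5 inverted output, N7 stuck-at-0, N7 inverted output}.
Test 2 (P=1, Q=0, R=0, S=1, T=1): fault-free N1=1, N2=0, N3=1, N4=0, N5=1, N6=1, N7=0 → 0; observed 1. Eliminates N2 stuck-at-1, N2 inverted output, N3 stuck-at-1, N4 stuck-at-0, N5 stuck-at-1, N7 stuck-at-0.
Test 3 (P=1, Q=0, R=1, S=1, T=0): fault-free N1=1, N2=1, N3=0, N4=0, N5=1, N6=1, N7=0 → 0; observed 0. Eliminates N4 inverted output, N5 inverted output, N7 inverted output.
Only N3 inverted output is consistent with every test.

N3 inverted output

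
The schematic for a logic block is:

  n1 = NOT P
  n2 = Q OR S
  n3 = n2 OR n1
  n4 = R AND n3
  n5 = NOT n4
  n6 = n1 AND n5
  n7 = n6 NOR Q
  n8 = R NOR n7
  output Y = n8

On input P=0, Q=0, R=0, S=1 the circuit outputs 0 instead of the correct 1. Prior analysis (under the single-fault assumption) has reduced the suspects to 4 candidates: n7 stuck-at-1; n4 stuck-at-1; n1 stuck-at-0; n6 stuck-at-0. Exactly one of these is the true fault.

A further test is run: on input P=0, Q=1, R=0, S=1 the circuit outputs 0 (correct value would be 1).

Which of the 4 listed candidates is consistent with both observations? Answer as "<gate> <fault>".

n7 stuck-at-1

Evaluate each candidate on input P=0, Q=1, R=0, S=1:
  n7 stuck-at-1: n1=1, n2=1, n3=1, n4=0, n5=1, n6=1, n7=1 [stuck-at-1], n8=0 → 0 — matches
  n4 stuck-at-1: n1=1, n2=1, n3=1, n4=1 [stuck-at-1], n5=0, n6=0, n7=0, n8=1 → 1 — eliminated
  n1 stuck-at-0: n1=0 [stuck-at-0], n2=1, n3=1, n4=0, n5=1, n6=0, n7=0, n8=1 → 1 — eliminated
  n6 stuck-at-0: n1=1, n2=1, n3=1, n4=0, n5=1, n6=0 [stuck-at-0], n7=0, n8=1 → 1 — eliminated
Only n7 stuck-at-1 reproduces the observed 0.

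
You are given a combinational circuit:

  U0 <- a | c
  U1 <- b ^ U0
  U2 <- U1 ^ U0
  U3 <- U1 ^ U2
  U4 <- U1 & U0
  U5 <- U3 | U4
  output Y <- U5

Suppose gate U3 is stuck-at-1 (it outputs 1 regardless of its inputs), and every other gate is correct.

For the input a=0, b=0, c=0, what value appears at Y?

Propagate with U3 forced: U0=0, U1=0, U2=0, U3=1 [stuck-at-1], U4=0, U5=1.
So Y = 1. (Without the fault it would be 0.)

1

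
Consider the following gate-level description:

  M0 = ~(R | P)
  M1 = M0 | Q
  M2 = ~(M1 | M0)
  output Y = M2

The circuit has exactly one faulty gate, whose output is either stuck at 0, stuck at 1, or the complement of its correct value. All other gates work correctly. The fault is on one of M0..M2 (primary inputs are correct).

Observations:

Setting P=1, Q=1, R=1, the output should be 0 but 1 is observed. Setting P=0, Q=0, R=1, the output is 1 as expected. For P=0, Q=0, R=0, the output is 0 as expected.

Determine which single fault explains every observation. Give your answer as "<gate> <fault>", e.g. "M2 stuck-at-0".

M1 stuck-at-0

Fault-free values for test 1 (P=1, Q=1, R=1): M0=0, M1=1, M2=0, giving Y=0. Observed 1.
Test 1: faults giving observed 1 are {M1 stuck-at-0, M1 inverted output, M2 stuck-at-1, M2 inverted output}.
Test 2 (P=0, Q=0, R=1): fault-free M0=0, M1=0, M2=1 → 1; observed 1. Eliminates M1 inverted output, M2 inverted output.
Test 3 (P=0, Q=0, R=0): fault-free M0=1, M1=1, M2=0 → 0; observed 0. Eliminates M2 stuck-at-1.
Only M1 stuck-at-0 is consistent with every test.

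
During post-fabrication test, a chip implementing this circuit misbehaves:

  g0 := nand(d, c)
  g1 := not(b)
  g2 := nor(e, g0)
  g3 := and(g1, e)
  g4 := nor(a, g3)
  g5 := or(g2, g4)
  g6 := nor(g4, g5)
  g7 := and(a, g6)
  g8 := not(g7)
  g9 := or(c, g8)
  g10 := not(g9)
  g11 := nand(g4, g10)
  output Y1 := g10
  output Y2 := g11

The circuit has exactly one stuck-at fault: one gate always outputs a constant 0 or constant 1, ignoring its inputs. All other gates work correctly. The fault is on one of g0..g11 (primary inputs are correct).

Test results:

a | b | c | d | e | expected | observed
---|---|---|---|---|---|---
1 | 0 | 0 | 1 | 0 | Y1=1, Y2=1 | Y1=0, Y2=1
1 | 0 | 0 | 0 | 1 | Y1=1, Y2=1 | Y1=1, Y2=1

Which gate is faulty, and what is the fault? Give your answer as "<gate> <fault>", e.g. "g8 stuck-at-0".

Fault-free values for test 1 (a=1, b=0, c=0, d=1, e=0): g0=1, g1=1, g2=0, g3=0, g4=0, g5=0, g6=1, g7=1, g8=0, g9=0, g10=1, g11=1, giving Y1=1, Y2=1. Observed Y1=0, Y2=1.
Test 1: faults giving observed Y1=0, Y2=1 are {g0 stuck-at-0, g2 stuck-at-1, g4 stuck-at-1, g5 stuck-at-1, g6 stuck-at-0, g7 stuck-at-0, g8 stuck-at-1, g9 stuck-at-1, g10 stuck-at-0}.
Test 2 (a=1, b=0, c=0, d=0, e=1): fault-free g0=1, g1=1, g2=0, g3=1, g4=0, g5=0, g6=1, g7=1, g8=0, g9=0, g10=1, g11=1 → Y1=1, Y2=1; observed Y1=1, Y2=1. Eliminates g2 stuck-at-1, g4 stuck-at-1, g5 stuck-at-1, g6 stuck-at-0, g7 stuck-at-0, g8 stuck-at-1, g9 stuck-at-1, g10 stuck-at-0.
Only g0 stuck-at-0 is consistent with every test.

g0 stuck-at-0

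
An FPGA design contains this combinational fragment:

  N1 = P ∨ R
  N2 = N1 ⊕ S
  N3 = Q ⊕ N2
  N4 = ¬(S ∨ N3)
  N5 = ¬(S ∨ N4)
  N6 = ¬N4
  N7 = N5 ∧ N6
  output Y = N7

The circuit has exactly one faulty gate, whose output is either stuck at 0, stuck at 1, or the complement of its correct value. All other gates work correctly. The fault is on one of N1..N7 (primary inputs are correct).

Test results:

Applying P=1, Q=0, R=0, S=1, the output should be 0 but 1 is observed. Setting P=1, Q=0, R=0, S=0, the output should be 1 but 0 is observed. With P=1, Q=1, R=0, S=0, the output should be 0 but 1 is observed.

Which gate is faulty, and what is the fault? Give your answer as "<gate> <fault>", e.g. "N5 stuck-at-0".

N7 inverted output

Fault-free values for test 1 (P=1, Q=0, R=0, S=1): N1=1, N2=0, N3=0, N4=0, N5=0, N6=1, N7=0, giving Y=0. Observed 1.
Test 1: faults giving observed 1 are {N5 stuck-at-1, N5 inverted output, N7 stuck-at-1, N7 inverted output}.
Test 2 (P=1, Q=0, R=0, S=0): fault-free N1=1, N2=1, N3=1, N4=0, N5=1, N6=1, N7=1 → 1; observed 0. Eliminates N5 stuck-at-1, N7 stuck-at-1.
Test 3 (P=1, Q=1, R=0, S=0): fault-free N1=1, N2=1, N3=0, N4=1, N5=0, N6=0, N7=0 → 0; observed 1. Eliminates N5 inverted output.
Only N7 inverted output is consistent with every test.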